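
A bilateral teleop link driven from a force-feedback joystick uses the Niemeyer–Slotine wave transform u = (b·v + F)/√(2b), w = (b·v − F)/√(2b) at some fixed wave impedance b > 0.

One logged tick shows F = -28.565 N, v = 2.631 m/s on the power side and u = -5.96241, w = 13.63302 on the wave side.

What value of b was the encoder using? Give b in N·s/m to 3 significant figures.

b = 4.25 N·s/m

u + w = 7.67061;  u + w = √(2b)·v, so √(2b) = 7.67061/2.631 = 2.91547.
b = (√(2b))²/2 = 8.49998/2 = 4.24999.
(Check via u − w = 2F/√(2b): u − w = -19.59543, 2F/√(2b) = -19.59545.)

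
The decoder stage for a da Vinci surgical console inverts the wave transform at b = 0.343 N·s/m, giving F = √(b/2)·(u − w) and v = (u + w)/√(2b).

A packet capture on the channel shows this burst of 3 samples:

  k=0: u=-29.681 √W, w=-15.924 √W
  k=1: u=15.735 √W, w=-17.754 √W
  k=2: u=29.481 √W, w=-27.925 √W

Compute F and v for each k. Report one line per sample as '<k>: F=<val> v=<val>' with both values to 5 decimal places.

0: F=-5.69713 v=-55.06180
1: F=13.86865 v=-2.43767
2: F=23.77329 v=1.87866

k=0: u−w=-13.75700, u+w=-45.60500; √(b/2)=0.41413, √(2b)=0.82825; F=0.41413×(-13.757)=-5.69713, v=-45.60500/0.82825=-55.06180
k=1: u−w=33.48900, u+w=-2.01900; √(b/2)=0.41413, √(2b)=0.82825; F=0.41413×33.489=13.86865, v=-2.01900/0.82825=-2.43767
k=2: u−w=57.40600, u+w=1.55600; √(b/2)=0.41413, √(2b)=0.82825; F=0.41413×57.406=23.77329, v=1.55600/0.82825=1.87866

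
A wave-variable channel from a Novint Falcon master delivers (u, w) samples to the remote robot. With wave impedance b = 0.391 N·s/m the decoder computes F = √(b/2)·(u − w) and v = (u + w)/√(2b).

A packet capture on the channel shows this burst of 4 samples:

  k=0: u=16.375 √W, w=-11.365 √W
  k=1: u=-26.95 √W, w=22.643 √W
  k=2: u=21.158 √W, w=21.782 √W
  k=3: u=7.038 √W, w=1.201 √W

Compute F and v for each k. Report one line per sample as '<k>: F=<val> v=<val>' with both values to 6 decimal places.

k=0: u−w=27.740000, u+w=5.010000; √(b/2)=0.442154, √(2b)=0.884308; F=0.442154×27.74=12.265347, v=5.010000/0.884308=5.665449
k=1: u−w=-49.593000, u+w=-4.307000; √(b/2)=0.442154, √(2b)=0.884308; F=0.442154×(-49.593)=-21.927734, v=-4.307000/0.884308=-4.870477
k=2: u−w=-0.624000, u+w=42.940000; √(b/2)=0.442154, √(2b)=0.884308; F=0.442154×(-0.624)=-0.275904, v=42.940000/0.884308=48.557762
k=3: u−w=5.837000, u+w=8.239000; √(b/2)=0.442154, √(2b)=0.884308; F=0.442154×5.837=2.580852, v=8.239000/0.884308=9.316893

0: F=12.265347 v=5.665449
1: F=-21.927734 v=-4.870477
2: F=-0.275904 v=48.557762
3: F=2.580852 v=9.316893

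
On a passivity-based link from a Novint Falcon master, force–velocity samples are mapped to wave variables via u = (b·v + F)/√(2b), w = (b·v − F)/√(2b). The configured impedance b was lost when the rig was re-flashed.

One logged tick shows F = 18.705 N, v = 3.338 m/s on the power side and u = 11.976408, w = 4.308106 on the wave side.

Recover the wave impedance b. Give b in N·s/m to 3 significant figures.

u + w = 16.284514;  u + w = √(2b)·v, so √(2b) = 16.284514/3.338 = 4.878524.
b = (√(2b))²/2 = 23.799999/2 = 11.900000.
(Check via u − w = 2F/√(2b): u − w = 7.668302, 2F/√(2b) = 7.668303.)

b = 11.9 N·s/m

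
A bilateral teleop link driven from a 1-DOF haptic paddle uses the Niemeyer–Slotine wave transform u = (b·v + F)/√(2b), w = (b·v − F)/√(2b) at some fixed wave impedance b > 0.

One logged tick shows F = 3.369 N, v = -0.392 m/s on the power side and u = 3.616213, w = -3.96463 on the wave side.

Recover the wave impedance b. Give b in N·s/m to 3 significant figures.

b = 0.395 N·s/m

u + w = -0.348417;  u + w = √(2b)·v, so √(2b) = -0.348417/(-0.392) = 0.888819.
b = (√(2b))²/2 = 0.789999/2 = 0.394999.
(Check via u − w = 2F/√(2b): u − w = 7.580843, 2F/√(2b) = 7.580847.)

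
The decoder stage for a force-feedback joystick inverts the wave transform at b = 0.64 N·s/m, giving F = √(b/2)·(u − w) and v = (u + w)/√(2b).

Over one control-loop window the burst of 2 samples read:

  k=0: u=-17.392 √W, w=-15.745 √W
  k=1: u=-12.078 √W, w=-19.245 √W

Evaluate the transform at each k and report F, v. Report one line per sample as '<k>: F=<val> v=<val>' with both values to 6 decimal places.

k=0: u−w=-1.647000, u+w=-33.137000; √(b/2)=0.565685, √(2b)=1.131371; F=0.565685×(-1.647)=-0.931684, v=-33.137000/1.131371=-29.289247
k=1: u−w=7.167000, u+w=-31.323000; √(b/2)=0.565685, √(2b)=1.131371; F=0.565685×7.167=4.054267, v=-31.323000/1.131371=-27.685882

0: F=-0.931684 v=-29.289247
1: F=4.054267 v=-27.685882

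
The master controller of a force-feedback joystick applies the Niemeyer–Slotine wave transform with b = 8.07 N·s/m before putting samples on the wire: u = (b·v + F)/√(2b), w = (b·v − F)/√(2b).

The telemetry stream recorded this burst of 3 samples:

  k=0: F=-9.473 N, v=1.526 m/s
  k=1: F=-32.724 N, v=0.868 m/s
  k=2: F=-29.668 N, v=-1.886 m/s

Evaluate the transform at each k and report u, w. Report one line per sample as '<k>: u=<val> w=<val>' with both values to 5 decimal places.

k=0: b·v=8.07×1.526=12.31482; √(2b)=4.01746; u=(12.31482+(-9.473))/4.01746=0.70737, w=(12.31482−(-9.473))/4.01746=5.42328
k=1: b·v=8.07×0.868=7.00476; √(2b)=4.01746; u=(7.00476+(-32.724))/4.01746=-6.40186, w=(7.00476−(-32.724))/4.01746=9.88902
k=2: b·v=8.07×(-1.886)=-15.22002; √(2b)=4.01746; u=(-15.22002+(-29.668))/4.01746=-11.17323, w=(-15.22002−(-29.668))/4.01746=3.59630

0: u=0.70737 w=5.42328
1: u=-6.40186 w=9.88902
2: u=-11.17323 w=3.59630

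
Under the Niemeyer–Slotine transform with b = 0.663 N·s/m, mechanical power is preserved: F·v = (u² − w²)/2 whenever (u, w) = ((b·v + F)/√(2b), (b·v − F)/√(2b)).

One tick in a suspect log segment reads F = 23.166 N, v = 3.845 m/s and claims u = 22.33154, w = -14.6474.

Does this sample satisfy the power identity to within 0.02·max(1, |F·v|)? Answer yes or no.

F·v = 23.166×3.845 = 89.07327 W.
(u² − w²)/2 = (498.69768 − 214.54633)/2 = 142.07568 W.
|Δ| = 53.00241;  2% of max(1, |F·v|) = 1.78147.

no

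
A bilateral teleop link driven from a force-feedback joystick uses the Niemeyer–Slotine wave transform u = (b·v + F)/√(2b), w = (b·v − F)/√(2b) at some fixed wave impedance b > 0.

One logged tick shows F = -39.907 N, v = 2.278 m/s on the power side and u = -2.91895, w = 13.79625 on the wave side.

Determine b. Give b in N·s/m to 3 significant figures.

b = 11.4 N·s/m

u + w = 10.8773;  u + w = √(2b)·v, so √(2b) = 10.8773/2.278 = 4.7749.
b = (√(2b))²/2 = 22.8000/2 = 11.4000.
(Check via u − w = 2F/√(2b): u − w = -16.7152, 2F/√(2b) = -16.7152.)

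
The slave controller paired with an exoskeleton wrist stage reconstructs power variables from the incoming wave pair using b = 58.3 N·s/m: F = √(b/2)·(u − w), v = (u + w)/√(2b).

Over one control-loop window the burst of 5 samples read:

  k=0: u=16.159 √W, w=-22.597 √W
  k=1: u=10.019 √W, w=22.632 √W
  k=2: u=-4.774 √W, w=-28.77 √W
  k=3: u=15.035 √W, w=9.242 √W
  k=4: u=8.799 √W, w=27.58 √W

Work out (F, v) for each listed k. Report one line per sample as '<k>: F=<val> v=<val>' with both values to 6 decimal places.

0: F=209.246512 v=-0.596213
1: F=-68.098520 v=3.023759
2: F=129.556180 v=-3.106459
3: F=31.276836 v=2.248256
4: F=-101.400009 v=3.369004

k=0: u−w=38.756000, u+w=-6.438000; √(b/2)=5.399074, √(2b)=10.798148; F=5.399074×38.756=209.246512, v=-6.438000/10.798148=-0.596213
k=1: u−w=-12.613000, u+w=32.651000; √(b/2)=5.399074, √(2b)=10.798148; F=5.399074×(-12.613)=-68.098520, v=32.651000/10.798148=3.023759
k=2: u−w=23.996000, u+w=-33.544000; √(b/2)=5.399074, √(2b)=10.798148; F=5.399074×23.996=129.556180, v=-33.544000/10.798148=-3.106459
k=3: u−w=5.793000, u+w=24.277000; √(b/2)=5.399074, √(2b)=10.798148; F=5.399074×5.793=31.276836, v=24.277000/10.798148=2.248256
k=4: u−w=-18.781000, u+w=36.379000; √(b/2)=5.399074, √(2b)=10.798148; F=5.399074×(-18.781)=-101.400009, v=36.379000/10.798148=3.369004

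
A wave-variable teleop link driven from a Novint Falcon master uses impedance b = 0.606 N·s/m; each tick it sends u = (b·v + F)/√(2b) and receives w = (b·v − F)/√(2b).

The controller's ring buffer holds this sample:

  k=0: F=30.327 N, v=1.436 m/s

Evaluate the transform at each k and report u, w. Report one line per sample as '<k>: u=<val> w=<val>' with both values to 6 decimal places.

k=0: b·v=0.606×1.436=0.870216; √(2b)=1.100909; u=(0.870216+30.327)/1.100909=28.337696, w=(0.870216−30.327)/1.100909=-26.756791

0: u=28.337696 w=-26.756791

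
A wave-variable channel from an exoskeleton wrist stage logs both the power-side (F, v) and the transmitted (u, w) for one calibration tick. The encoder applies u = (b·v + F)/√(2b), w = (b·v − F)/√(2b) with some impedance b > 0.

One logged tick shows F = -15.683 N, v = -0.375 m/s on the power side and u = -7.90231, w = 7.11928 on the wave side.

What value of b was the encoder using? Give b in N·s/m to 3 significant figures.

u + w = -0.78303;  u + w = √(2b)·v, so √(2b) = -0.78303/(-0.375) = 2.08808.
b = (√(2b))²/2 = 4.36008/2 = 2.18004.
(Check via u − w = 2F/√(2b): u − w = -15.02159, 2F/√(2b) = -15.02146.)

b = 2.18 N·s/m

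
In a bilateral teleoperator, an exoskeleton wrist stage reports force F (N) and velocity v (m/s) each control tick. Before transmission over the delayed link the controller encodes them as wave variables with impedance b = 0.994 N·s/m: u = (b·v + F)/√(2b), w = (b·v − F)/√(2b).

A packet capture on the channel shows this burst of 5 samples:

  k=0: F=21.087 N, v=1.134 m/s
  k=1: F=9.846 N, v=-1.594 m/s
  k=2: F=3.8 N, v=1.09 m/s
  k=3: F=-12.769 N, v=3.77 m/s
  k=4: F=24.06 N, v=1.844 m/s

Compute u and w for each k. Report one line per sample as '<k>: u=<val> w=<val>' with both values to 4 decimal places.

k=0: b·v=0.994×1.134=1.1272; √(2b)=1.4100; u=(1.1272+21.087)/1.4100=15.7551, w=(1.1272−21.087)/1.4100=-14.1562
k=1: b·v=0.994×(-1.594)=-1.5844; √(2b)=1.4100; u=(-1.5844+9.846)/1.4100=5.8594, w=(-1.5844−9.846)/1.4100=-8.1069
k=2: b·v=0.994×1.09=1.0835; √(2b)=1.4100; u=(1.0835+3.8)/1.4100=3.4635, w=(1.0835−3.8)/1.4100=-1.9267
k=3: b·v=0.994×3.77=3.7474; √(2b)=1.4100; u=(3.7474+(-12.769))/1.4100=-6.3985, w=(3.7474−(-12.769))/1.4100=11.7140
k=4: b·v=0.994×1.844=1.8329; √(2b)=1.4100; u=(1.8329+24.06)/1.4100=18.3642, w=(1.8329−24.06)/1.4100=-15.7643

0: u=15.7551 w=-14.1562
1: u=5.8594 w=-8.1069
2: u=3.4635 w=-1.9267
3: u=-6.3985 w=11.7140
4: u=18.3642 w=-15.7643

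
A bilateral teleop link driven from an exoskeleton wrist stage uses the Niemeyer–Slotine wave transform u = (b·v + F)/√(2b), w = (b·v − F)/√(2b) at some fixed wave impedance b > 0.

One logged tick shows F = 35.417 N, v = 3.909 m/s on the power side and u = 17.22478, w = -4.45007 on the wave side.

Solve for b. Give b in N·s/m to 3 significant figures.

b = 5.34 N·s/m

u + w = 12.7747;  u + w = √(2b)·v, so √(2b) = 12.7747/3.909 = 3.2680.
b = (√(2b))²/2 = 10.6800/2 = 5.3400.
(Check via u − w = 2F/√(2b): u − w = 21.6748, 2F/√(2b) = 21.6749.)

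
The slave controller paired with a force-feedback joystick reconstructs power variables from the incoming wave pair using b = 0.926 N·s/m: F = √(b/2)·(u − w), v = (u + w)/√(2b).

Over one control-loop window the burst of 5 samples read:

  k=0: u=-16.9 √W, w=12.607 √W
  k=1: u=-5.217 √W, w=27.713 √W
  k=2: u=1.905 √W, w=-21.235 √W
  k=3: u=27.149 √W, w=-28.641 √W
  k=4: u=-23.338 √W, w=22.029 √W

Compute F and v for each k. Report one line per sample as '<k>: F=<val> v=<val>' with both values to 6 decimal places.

0: F=-20.077774 v=-3.154572
1: F=-22.406923 v=16.530455
2: F=15.745406 v=-14.204023
3: F=37.961805 v=-1.096348
4: F=-30.869568 v=-0.961876

k=0: u−w=-29.507000, u+w=-4.293000; √(b/2)=0.680441, √(2b)=1.360882; F=0.680441×(-29.507)=-20.077774, v=-4.293000/1.360882=-3.154572
k=1: u−w=-32.930000, u+w=22.496000; √(b/2)=0.680441, √(2b)=1.360882; F=0.680441×(-32.93)=-22.406923, v=22.496000/1.360882=16.530455
k=2: u−w=23.140000, u+w=-19.330000; √(b/2)=0.680441, √(2b)=1.360882; F=0.680441×23.14=15.745406, v=-19.330000/1.360882=-14.204023
k=3: u−w=55.790000, u+w=-1.492000; √(b/2)=0.680441, √(2b)=1.360882; F=0.680441×55.79=37.961805, v=-1.492000/1.360882=-1.096348
k=4: u−w=-45.367000, u+w=-1.309000; √(b/2)=0.680441, √(2b)=1.360882; F=0.680441×(-45.367)=-30.869568, v=-1.309000/1.360882=-0.961876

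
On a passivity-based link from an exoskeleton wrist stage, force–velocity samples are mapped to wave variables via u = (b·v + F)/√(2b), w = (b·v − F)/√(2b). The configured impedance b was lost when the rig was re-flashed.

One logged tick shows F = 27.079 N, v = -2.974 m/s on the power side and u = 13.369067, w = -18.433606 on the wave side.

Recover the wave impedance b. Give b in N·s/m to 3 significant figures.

b = 1.45 N·s/m

u + w = -5.064539;  u + w = √(2b)·v, so √(2b) = -5.064539/(-2.974) = 1.702938.
b = (√(2b))²/2 = 2.899999/2 = 1.450000.
(Check via u − w = 2F/√(2b): u − w = 31.802673, 2F/√(2b) = 31.802676.)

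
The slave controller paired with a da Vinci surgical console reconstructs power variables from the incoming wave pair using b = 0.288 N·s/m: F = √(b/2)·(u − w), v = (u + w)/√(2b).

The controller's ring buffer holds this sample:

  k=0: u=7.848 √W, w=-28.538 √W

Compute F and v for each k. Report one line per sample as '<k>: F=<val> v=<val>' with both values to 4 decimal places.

0: F=13.8075 v=-27.2615

k=0: u−w=36.3860, u+w=-20.6900; √(b/2)=0.3795, √(2b)=0.7589; F=0.3795×36.386=13.8075, v=-20.6900/0.7589=-27.2615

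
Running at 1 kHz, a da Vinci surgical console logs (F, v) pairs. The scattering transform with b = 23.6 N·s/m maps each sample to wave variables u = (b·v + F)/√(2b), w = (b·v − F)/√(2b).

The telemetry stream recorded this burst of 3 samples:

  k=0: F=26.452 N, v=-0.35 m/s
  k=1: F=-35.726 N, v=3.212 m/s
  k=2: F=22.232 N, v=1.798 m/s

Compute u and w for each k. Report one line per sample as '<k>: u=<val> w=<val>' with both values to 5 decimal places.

0: u=2.64795 w=-5.05253
1: u=5.83346 w=16.23370
2: u=9.41233 w=2.94034

k=0: b·v=23.6×(-0.35)=-8.26000; √(2b)=6.87023; u=(-8.26000+26.452)/6.87023=2.64795, w=(-8.26000−26.452)/6.87023=-5.05253
k=1: b·v=23.6×3.212=75.80320; √(2b)=6.87023; u=(75.80320+(-35.726))/6.87023=5.83346, w=(75.80320−(-35.726))/6.87023=16.23370
k=2: b·v=23.6×1.798=42.43280; √(2b)=6.87023; u=(42.43280+22.232)/6.87023=9.41233, w=(42.43280−22.232)/6.87023=2.94034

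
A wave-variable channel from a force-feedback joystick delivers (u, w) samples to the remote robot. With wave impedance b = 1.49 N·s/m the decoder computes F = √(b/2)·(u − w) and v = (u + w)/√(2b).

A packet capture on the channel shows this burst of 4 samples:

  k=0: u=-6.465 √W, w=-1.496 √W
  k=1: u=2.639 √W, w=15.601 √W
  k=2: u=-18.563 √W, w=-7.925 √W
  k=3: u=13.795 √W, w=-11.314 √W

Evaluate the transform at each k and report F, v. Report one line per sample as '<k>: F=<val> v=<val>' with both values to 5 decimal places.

k=0: u−w=-4.96900, u+w=-7.96100; √(b/2)=0.86313, √(2b)=1.72627; F=0.86313×(-4.969)=-4.28891, v=-7.96100/1.72627=-4.61168
k=1: u−w=-12.96200, u+w=18.24000; √(b/2)=0.86313, √(2b)=1.72627; F=0.86313×(-12.962)=-11.18794, v=18.24000/1.72627=10.56615
k=2: u−w=-10.63800, u+w=-26.48800; √(b/2)=0.86313, √(2b)=1.72627; F=0.86313×(-10.638)=-9.18202, v=-26.48800/1.72627=-15.34409
k=3: u−w=25.10900, u+w=2.48100; √(b/2)=0.86313, √(2b)=1.72627; F=0.86313×25.109=21.67243, v=2.48100/1.72627=1.43720

0: F=-4.28891 v=-4.61168
1: F=-11.18794 v=10.56615
2: F=-9.18202 v=-15.34409
3: F=21.67243 v=1.43720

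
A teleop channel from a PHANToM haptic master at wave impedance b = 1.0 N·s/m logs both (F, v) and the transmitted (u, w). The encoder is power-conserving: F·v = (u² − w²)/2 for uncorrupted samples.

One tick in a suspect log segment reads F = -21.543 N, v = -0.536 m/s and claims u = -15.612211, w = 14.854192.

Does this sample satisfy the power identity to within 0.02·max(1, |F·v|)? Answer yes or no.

F·v = (-21.543)×(-0.536) = 11.547048 W.
(u² − w²)/2 = (243.741132 − 220.647020)/2 = 11.547056 W.
|Δ| = 0.000008;  2% of max(1, |F·v|) = 0.230941.

yes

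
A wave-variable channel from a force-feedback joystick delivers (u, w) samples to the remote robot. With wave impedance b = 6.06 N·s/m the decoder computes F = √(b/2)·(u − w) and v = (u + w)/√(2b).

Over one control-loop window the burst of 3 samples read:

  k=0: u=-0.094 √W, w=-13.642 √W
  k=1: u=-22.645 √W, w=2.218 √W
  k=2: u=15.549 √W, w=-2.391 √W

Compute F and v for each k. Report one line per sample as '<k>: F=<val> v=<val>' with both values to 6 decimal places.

0: F=23.582862 v=-3.945563
1: F=-43.278763 v=-5.867502
2: F=31.227970 v=3.779537

k=0: u−w=13.548000, u+w=-13.736000; √(b/2)=1.740690, √(2b)=3.481379; F=1.740690×13.548=23.582862, v=-13.736000/3.481379=-3.945563
k=1: u−w=-24.863000, u+w=-20.427000; √(b/2)=1.740690, √(2b)=3.481379; F=1.740690×(-24.863)=-43.278763, v=-20.427000/3.481379=-5.867502
k=2: u−w=17.940000, u+w=13.158000; √(b/2)=1.740690, √(2b)=3.481379; F=1.740690×17.94=31.227970, v=13.158000/3.481379=3.779537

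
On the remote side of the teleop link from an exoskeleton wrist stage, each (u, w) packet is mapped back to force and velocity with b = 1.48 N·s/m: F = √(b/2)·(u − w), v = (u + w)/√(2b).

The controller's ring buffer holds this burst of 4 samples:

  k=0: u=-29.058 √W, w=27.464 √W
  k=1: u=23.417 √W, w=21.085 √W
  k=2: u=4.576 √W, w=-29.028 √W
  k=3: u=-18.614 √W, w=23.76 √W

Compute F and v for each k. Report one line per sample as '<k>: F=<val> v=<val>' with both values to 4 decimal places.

k=0: u−w=-56.5220, u+w=-1.5940; √(b/2)=0.8602, √(2b)=1.7205; F=0.8602×(-56.522)=-48.6221, v=-1.5940/1.7205=-0.9265
k=1: u−w=2.3320, u+w=44.5020; √(b/2)=0.8602, √(2b)=1.7205; F=0.8602×2.332=2.0061, v=44.5020/1.7205=25.8663
k=2: u−w=33.6040, u+w=-24.4520; √(b/2)=0.8602, √(2b)=1.7205; F=0.8602×33.604=28.9073, v=-24.4520/1.7205=-14.2124
k=3: u−w=-42.3740, u+w=5.1460; √(b/2)=0.8602, √(2b)=1.7205; F=0.8602×(-42.374)=-36.4515, v=5.1460/1.7205=2.9911

0: F=-48.6221 v=-0.9265
1: F=2.0061 v=25.8663
2: F=28.9073 v=-14.2124
3: F=-36.4515 v=2.9911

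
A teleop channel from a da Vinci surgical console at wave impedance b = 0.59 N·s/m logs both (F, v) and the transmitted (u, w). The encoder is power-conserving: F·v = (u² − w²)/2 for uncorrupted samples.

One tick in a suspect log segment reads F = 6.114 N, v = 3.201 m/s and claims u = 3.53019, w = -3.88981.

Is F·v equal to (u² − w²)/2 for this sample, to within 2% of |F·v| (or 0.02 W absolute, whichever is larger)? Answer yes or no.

no

F·v = 6.114×3.201 = 19.57091 W.
(u² − w²)/2 = (12.46224 − 15.13062)/2 = -1.33419 W.
|Δ| = 20.90510;  2% of max(1, |F·v|) = 0.39142.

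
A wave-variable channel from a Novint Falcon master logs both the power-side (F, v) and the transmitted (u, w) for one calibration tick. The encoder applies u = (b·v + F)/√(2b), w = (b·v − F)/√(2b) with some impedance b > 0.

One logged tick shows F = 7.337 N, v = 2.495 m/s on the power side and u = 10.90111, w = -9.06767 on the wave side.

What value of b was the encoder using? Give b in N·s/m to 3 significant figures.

u + w = 1.8334;  u + w = √(2b)·v, so √(2b) = 1.8334/2.495 = 0.7348.
b = (√(2b))²/2 = 0.5400/2 = 0.2700.
(Check via u − w = 2F/√(2b): u − w = 19.9688, 2F/√(2b) = 19.9688.)

b = 0.27 N·s/m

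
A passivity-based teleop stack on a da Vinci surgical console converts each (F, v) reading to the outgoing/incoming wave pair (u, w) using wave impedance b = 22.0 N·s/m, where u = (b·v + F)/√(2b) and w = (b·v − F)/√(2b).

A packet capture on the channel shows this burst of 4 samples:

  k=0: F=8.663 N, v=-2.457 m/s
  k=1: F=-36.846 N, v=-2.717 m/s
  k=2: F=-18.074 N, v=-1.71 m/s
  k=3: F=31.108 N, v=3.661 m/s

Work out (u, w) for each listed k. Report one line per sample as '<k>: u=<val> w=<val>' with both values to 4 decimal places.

0: u=-6.8430 w=-9.4549
1: u=-14.5660 w=-3.4565
2: u=-8.3962 w=-2.9467
3: u=16.8319 w=7.4525

k=0: b·v=22.0×(-2.457)=-54.0540; √(2b)=6.6332; u=(-54.0540+8.663)/6.6332=-6.8430, w=(-54.0540−8.663)/6.6332=-9.4549
k=1: b·v=22.0×(-2.717)=-59.7740; √(2b)=6.6332; u=(-59.7740+(-36.846))/6.6332=-14.5660, w=(-59.7740−(-36.846))/6.6332=-3.4565
k=2: b·v=22.0×(-1.71)=-37.6200; √(2b)=6.6332; u=(-37.6200+(-18.074))/6.6332=-8.3962, w=(-37.6200−(-18.074))/6.6332=-2.9467
k=3: b·v=22.0×3.661=80.5420; √(2b)=6.6332; u=(80.5420+31.108)/6.6332=16.8319, w=(80.5420−31.108)/6.6332=7.4525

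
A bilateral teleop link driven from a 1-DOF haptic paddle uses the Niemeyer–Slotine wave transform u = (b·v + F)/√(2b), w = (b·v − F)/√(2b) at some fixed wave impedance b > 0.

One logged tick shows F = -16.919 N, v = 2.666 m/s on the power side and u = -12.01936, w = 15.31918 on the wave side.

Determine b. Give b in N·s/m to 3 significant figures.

b = 0.766 N·s/m

u + w = 3.2998;  u + w = √(2b)·v, so √(2b) = 3.2998/2.666 = 1.2377.
b = (√(2b))²/2 = 1.5320/2 = 0.7660.
(Check via u − w = 2F/√(2b): u − w = -27.3385, 2F/√(2b) = -27.3385.)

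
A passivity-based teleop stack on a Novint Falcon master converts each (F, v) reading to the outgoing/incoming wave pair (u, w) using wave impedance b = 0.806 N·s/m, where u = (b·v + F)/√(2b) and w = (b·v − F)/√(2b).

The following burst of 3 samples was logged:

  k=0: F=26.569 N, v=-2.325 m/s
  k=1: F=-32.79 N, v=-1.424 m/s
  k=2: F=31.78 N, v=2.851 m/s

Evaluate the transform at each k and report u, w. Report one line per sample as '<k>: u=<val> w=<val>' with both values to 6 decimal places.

k=0: b·v=0.806×(-2.325)=-1.873950; √(2b)=1.269646; u=(-1.873950+26.569)/1.269646=19.450349, w=(-1.873950−26.569)/1.269646=-22.402275
k=1: b·v=0.806×(-1.424)=-1.147744; √(2b)=1.269646; u=(-1.147744+(-32.79))/1.269646=-26.730092, w=(-1.147744−(-32.79))/1.269646=24.922116
k=2: b·v=0.806×2.851=2.297906; √(2b)=1.269646; u=(2.297906+31.78)/1.269646=26.840486, w=(2.297906−31.78)/1.269646=-23.220727

0: u=19.450349 w=-22.402275
1: u=-26.730092 w=24.922116
2: u=26.840486 w=-23.220727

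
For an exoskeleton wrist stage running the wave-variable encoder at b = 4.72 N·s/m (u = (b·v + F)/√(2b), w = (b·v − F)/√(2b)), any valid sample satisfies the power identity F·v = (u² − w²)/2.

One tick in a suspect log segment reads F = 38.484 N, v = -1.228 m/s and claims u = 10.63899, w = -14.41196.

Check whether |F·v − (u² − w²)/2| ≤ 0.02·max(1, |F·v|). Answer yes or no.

F·v = 38.484×(-1.228) = -47.2584 W.
(u² − w²)/2 = (113.1881 − 207.7046)/2 = -47.2582 W.
|Δ| = 0.0001;  2% of max(1, |F·v|) = 0.9452.

yes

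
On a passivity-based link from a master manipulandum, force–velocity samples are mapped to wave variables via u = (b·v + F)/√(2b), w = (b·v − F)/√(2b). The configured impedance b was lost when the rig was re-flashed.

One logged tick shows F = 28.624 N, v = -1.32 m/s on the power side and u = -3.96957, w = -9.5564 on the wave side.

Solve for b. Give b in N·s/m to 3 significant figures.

b = 52.5 N·s/m

u + w = -13.5260;  u + w = √(2b)·v, so √(2b) = -13.5260/(-1.32) = 10.2469.
b = (√(2b))²/2 = 104.9999/2 = 52.5000.
(Check via u − w = 2F/√(2b): u − w = 5.5868, 2F/√(2b) = 5.5868.)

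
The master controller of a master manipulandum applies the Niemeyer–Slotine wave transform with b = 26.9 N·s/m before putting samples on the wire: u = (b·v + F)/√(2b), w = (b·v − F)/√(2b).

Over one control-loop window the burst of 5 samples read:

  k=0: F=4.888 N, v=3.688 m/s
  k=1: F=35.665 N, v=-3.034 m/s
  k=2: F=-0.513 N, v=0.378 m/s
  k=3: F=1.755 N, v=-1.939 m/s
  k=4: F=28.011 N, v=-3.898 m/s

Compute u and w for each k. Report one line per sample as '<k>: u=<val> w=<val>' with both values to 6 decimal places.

0: u=14.191868 w=12.859053
1: u=-6.264560 w=-15.989369
2: u=1.316346 w=1.456226
3: u=-6.871867 w=-7.350404
4: u=-10.476727 w=-18.114512

k=0: b·v=26.9×3.688=99.207200; √(2b)=7.334848; u=(99.207200+4.888)/7.334848=14.191868, w=(99.207200−4.888)/7.334848=12.859053
k=1: b·v=26.9×(-3.034)=-81.614600; √(2b)=7.334848; u=(-81.614600+35.665)/7.334848=-6.264560, w=(-81.614600−35.665)/7.334848=-15.989369
k=2: b·v=26.9×0.378=10.168200; √(2b)=7.334848; u=(10.168200+(-0.513))/7.334848=1.316346, w=(10.168200−(-0.513))/7.334848=1.456226
k=3: b·v=26.9×(-1.939)=-52.159100; √(2b)=7.334848; u=(-52.159100+1.755)/7.334848=-6.871867, w=(-52.159100−1.755)/7.334848=-7.350404
k=4: b·v=26.9×(-3.898)=-104.856200; √(2b)=7.334848; u=(-104.856200+28.011)/7.334848=-10.476727, w=(-104.856200−28.011)/7.334848=-18.114512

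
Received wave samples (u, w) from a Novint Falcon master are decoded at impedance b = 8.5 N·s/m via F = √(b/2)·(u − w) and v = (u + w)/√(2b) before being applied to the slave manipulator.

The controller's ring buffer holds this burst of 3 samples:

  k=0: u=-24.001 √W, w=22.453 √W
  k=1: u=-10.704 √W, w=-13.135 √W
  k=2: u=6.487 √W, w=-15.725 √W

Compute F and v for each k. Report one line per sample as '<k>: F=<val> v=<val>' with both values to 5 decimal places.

0: F=-95.76737 v=-0.37545
1: F=5.01163 v=-5.78181
2: F=45.79121 v=-2.24054

k=0: u−w=-46.45400, u+w=-1.54800; √(b/2)=2.06155, √(2b)=4.12311; F=2.06155×(-46.454)=-95.76737, v=-1.54800/4.12311=-0.37545
k=1: u−w=2.43100, u+w=-23.83900; √(b/2)=2.06155, √(2b)=4.12311; F=2.06155×2.431=5.01163, v=-23.83900/4.12311=-5.78181
k=2: u−w=22.21200, u+w=-9.23800; √(b/2)=2.06155, √(2b)=4.12311; F=2.06155×22.212=45.79121, v=-9.23800/4.12311=-2.24054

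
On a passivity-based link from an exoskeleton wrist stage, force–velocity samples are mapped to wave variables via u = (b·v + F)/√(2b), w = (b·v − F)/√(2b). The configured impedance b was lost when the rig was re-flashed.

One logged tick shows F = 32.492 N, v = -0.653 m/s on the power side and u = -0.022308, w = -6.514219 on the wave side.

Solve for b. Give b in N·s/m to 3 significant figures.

b = 50.1 N·s/m

u + w = -6.536527;  u + w = √(2b)·v, so √(2b) = -6.536527/(-0.653) = 10.009995.
b = (√(2b))²/2 = 100.200008/2 = 50.100004.
(Check via u − w = 2F/√(2b): u − w = 6.491911, 2F/√(2b) = 6.491911.)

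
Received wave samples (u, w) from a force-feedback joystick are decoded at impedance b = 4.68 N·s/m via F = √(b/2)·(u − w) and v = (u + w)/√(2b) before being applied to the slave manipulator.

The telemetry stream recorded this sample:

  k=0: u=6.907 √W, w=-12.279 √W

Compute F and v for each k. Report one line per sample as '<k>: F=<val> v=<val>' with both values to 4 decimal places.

k=0: u−w=19.1860, u+w=-5.3720; √(b/2)=1.5297, √(2b)=3.0594; F=1.5297×19.186=29.3489, v=-5.3720/3.0594=-1.7559

0: F=29.3489 v=-1.7559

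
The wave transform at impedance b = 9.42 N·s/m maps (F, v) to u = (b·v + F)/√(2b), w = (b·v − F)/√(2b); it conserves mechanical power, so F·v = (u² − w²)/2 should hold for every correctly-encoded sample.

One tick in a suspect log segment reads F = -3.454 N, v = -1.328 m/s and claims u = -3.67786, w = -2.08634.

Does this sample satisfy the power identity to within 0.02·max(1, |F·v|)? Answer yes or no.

F·v = (-3.454)×(-1.328) = 4.5869 W.
(u² − w²)/2 = (13.5267 − 4.3528)/2 = 4.5869 W.
|Δ| = 0.0000;  2% of max(1, |F·v|) = 0.0917.

yes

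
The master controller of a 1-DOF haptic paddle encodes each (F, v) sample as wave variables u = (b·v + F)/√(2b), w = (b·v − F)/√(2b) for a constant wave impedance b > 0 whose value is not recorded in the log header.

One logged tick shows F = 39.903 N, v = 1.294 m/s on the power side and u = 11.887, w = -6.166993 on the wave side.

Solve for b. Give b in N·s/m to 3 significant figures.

u + w = 5.720007;  u + w = √(2b)·v, so √(2b) = 5.720007/1.294 = 4.420407.
b = (√(2b))²/2 = 19.540000/2 = 9.770000.
(Check via u − w = 2F/√(2b): u − w = 18.053993, 2F/√(2b) = 18.053993.)

b = 9.77 N·s/m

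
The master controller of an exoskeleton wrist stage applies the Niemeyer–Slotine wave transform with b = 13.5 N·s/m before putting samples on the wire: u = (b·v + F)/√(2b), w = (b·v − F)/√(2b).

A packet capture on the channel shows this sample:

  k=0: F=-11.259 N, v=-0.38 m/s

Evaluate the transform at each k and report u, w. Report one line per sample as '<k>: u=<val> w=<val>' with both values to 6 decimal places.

0: u=-3.154065 w=1.179527

k=0: b·v=13.5×(-0.38)=-5.130000; √(2b)=5.196152; u=(-5.130000+(-11.259))/5.196152=-3.154065, w=(-5.130000−(-11.259))/5.196152=1.179527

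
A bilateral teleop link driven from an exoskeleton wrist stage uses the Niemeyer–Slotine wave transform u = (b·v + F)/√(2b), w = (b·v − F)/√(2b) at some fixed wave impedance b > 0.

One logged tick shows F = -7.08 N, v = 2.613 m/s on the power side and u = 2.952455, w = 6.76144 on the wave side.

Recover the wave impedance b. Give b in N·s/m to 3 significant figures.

u + w = 9.713895;  u + w = √(2b)·v, so √(2b) = 9.713895/2.613 = 3.717526.
b = (√(2b))²/2 = 13.819998/2 = 6.909999.
(Check via u − w = 2F/√(2b): u − w = -3.808985, 2F/√(2b) = -3.808985.)

b = 6.91 N·s/m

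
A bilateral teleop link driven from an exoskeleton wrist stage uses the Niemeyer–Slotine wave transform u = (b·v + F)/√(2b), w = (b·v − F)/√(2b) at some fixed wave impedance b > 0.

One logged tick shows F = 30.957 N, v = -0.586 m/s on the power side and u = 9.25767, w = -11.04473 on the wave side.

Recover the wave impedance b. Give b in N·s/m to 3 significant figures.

b = 4.65 N·s/m

u + w = -1.7871;  u + w = √(2b)·v, so √(2b) = -1.7871/(-0.586) = 3.0496.
b = (√(2b))²/2 = 9.3000/2 = 4.6500.
(Check via u − w = 2F/√(2b): u − w = 20.3024, 2F/√(2b) = 20.3024.)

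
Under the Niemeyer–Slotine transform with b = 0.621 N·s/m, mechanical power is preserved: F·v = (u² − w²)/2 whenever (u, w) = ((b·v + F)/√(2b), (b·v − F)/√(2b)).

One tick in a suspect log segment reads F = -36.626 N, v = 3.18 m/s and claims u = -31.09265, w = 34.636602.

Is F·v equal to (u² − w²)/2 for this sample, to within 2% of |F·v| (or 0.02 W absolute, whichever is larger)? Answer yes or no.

yes

F·v = (-36.626)×3.18 = -116.470680 W.
(u² − w²)/2 = (966.752884 − 1199.694198)/2 = -116.470657 W.
|Δ| = 0.000023;  2% of max(1, |F·v|) = 2.329414.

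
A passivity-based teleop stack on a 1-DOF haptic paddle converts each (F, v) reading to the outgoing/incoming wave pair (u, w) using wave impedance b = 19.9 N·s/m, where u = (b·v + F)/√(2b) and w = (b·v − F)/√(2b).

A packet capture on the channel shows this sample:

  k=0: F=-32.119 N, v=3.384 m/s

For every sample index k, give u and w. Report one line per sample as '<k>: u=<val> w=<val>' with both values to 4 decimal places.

k=0: b·v=19.9×3.384=67.3416; √(2b)=6.3087; u=(67.3416+(-32.119))/6.3087=5.5832, w=(67.3416−(-32.119))/6.3087=15.7656

0: u=5.5832 w=15.7656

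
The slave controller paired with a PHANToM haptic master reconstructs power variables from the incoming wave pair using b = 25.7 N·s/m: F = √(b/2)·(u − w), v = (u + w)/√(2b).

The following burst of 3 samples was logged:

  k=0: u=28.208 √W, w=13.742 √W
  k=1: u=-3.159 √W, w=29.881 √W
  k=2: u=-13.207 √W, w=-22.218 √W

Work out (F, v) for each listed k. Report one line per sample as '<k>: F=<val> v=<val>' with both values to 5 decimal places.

k=0: u−w=14.46600, u+w=41.95000; √(b/2)=3.58469, √(2b)=7.16938; F=3.58469×14.466=51.85612, v=41.95000/7.16938=5.85127
k=1: u−w=-33.04000, u+w=26.72200; √(b/2)=3.58469, √(2b)=7.16938; F=3.58469×(-33.04)=-118.43815, v=26.72200/7.16938=3.72724
k=2: u−w=9.01100, u+w=-35.42500; √(b/2)=3.58469, √(2b)=7.16938; F=3.58469×9.011=32.30164, v=-35.42500/7.16938=-4.94115

0: F=51.85612 v=5.85127
1: F=-118.43815 v=3.72724
2: F=32.30164 v=-4.94115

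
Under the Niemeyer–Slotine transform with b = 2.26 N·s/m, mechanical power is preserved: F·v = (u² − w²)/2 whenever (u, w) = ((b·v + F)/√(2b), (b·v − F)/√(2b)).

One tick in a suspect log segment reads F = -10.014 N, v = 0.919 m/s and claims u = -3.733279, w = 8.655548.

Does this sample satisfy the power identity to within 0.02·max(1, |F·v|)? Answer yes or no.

no

F·v = (-10.014)×0.919 = -9.202866 W.
(u² − w²)/2 = (13.937372 − 74.918511)/2 = -30.490570 W.
|Δ| = 21.287704;  2% of max(1, |F·v|) = 0.184057.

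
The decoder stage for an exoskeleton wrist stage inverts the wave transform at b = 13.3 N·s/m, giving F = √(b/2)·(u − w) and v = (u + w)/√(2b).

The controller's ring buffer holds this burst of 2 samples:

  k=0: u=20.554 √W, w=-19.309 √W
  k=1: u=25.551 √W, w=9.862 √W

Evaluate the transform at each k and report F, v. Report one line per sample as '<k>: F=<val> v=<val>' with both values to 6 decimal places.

0: F=102.797086 v=0.241395
1: F=40.458156 v=6.866286

k=0: u−w=39.863000, u+w=1.245000; √(b/2)=2.578759, √(2b)=5.157519; F=2.578759×39.863=102.797086, v=1.245000/5.157519=0.241395
k=1: u−w=15.689000, u+w=35.413000; √(b/2)=2.578759, √(2b)=5.157519; F=2.578759×15.689=40.458156, v=35.413000/5.157519=6.866286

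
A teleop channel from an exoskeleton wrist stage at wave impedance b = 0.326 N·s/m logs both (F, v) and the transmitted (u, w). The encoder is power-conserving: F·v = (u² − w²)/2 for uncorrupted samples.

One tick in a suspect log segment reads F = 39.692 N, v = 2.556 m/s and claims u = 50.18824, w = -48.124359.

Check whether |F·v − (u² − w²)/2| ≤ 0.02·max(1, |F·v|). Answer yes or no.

yes

F·v = 39.692×2.556 = 101.452752 W.
(u² − w²)/2 = (2518.859434 − 2315.953929)/2 = 101.452753 W.
|Δ| = 0.000001;  2% of max(1, |F·v|) = 2.029055.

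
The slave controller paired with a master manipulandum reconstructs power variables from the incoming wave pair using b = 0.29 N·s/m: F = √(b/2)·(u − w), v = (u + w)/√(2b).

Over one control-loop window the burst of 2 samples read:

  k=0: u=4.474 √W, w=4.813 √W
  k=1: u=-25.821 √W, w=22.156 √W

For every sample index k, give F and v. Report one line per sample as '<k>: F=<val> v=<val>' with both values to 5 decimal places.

0: F=-0.12909 v=12.19443
1: F=-18.26910 v=-4.81238

k=0: u−w=-0.33900, u+w=9.28700; √(b/2)=0.38079, √(2b)=0.76158; F=0.38079×(-0.339)=-0.12909, v=9.28700/0.76158=12.19443
k=1: u−w=-47.97700, u+w=-3.66500; √(b/2)=0.38079, √(2b)=0.76158; F=0.38079×(-47.977)=-18.26910, v=-3.66500/0.76158=-4.81238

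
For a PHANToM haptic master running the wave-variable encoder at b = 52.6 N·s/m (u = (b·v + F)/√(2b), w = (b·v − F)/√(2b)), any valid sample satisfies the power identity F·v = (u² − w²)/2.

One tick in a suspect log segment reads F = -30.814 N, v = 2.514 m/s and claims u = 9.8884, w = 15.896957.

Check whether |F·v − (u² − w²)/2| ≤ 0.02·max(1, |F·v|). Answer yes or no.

F·v = (-30.814)×2.514 = -77.466396 W.
(u² − w²)/2 = (97.780455 − 252.713242)/2 = -77.466394 W.
|Δ| = 0.000002;  2% of max(1, |F·v|) = 1.549328.

yes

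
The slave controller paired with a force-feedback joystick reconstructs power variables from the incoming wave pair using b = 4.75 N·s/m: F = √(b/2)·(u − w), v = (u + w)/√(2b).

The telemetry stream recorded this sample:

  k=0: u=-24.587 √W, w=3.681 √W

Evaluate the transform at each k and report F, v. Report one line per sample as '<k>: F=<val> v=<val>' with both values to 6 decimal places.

0: F=-43.563914 v=-6.782802

k=0: u−w=-28.268000, u+w=-20.906000; √(b/2)=1.541104, √(2b)=3.082207; F=1.541104×(-28.268)=-43.563914, v=-20.906000/3.082207=-6.782802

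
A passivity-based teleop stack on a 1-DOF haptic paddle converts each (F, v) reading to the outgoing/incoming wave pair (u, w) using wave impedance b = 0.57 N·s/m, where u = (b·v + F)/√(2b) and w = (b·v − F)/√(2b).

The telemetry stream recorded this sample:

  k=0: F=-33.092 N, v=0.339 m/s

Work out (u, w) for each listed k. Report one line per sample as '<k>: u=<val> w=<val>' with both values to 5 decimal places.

k=0: b·v=0.57×0.339=0.19323; √(2b)=1.06771; u=(0.19323+(-33.092))/1.06771=-30.81252, w=(0.19323−(-33.092))/1.06771=31.17447

0: u=-30.81252 w=31.17447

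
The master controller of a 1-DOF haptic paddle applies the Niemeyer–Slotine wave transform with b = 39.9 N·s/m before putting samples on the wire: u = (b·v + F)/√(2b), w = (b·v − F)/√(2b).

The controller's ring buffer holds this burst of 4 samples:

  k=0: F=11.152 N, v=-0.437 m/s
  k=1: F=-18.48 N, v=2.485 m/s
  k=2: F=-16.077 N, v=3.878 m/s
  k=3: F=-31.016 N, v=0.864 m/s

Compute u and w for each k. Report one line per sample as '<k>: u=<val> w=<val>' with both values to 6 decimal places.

0: u=-0.703486 w=-3.200272
1: u=9.030643 w=13.168072
2: u=15.521537 w=19.120965
3: u=0.387056 w=7.331130

k=0: b·v=39.9×(-0.437)=-17.436300; √(2b)=8.933085; u=(-17.436300+11.152)/8.933085=-0.703486, w=(-17.436300−11.152)/8.933085=-3.200272
k=1: b·v=39.9×2.485=99.151500; √(2b)=8.933085; u=(99.151500+(-18.48))/8.933085=9.030643, w=(99.151500−(-18.48))/8.933085=13.168072
k=2: b·v=39.9×3.878=154.732200; √(2b)=8.933085; u=(154.732200+(-16.077))/8.933085=15.521537, w=(154.732200−(-16.077))/8.933085=19.120965
k=3: b·v=39.9×0.864=34.473600; √(2b)=8.933085; u=(34.473600+(-31.016))/8.933085=0.387056, w=(34.473600−(-31.016))/8.933085=7.331130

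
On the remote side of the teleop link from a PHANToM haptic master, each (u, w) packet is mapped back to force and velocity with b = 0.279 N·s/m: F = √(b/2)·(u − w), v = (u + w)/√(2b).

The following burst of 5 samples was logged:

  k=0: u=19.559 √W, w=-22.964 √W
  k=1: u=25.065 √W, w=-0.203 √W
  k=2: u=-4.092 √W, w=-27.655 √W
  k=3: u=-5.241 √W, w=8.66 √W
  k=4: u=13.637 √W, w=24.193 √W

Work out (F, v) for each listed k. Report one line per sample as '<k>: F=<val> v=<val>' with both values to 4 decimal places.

k=0: u−w=42.5230, u+w=-3.4050; √(b/2)=0.3735, √(2b)=0.7470; F=0.3735×42.523=15.8822, v=-3.4050/0.7470=-4.5583
k=1: u−w=25.2680, u+w=24.8620; √(b/2)=0.3735, √(2b)=0.7470; F=0.3735×25.268=9.4375, v=24.8620/0.7470=33.2827
k=2: u−w=23.5630, u+w=-31.7470; √(b/2)=0.3735, √(2b)=0.7470; F=0.3735×23.563=8.8007, v=-31.7470/0.7470=-42.4997
k=3: u−w=-13.9010, u+w=3.4190; √(b/2)=0.3735, √(2b)=0.7470; F=0.3735×(-13.901)=-5.1920, v=3.4190/0.7470=4.5770
k=4: u−w=-10.5560, u+w=37.8300; √(b/2)=0.3735, √(2b)=0.7470; F=0.3735×(-10.556)=-3.9426, v=37.8300/0.7470=50.6430

0: F=15.8822 v=-4.5583
1: F=9.4375 v=33.2827
2: F=8.8007 v=-42.4997
3: F=-5.1920 v=4.5770
4: F=-3.9426 v=50.6430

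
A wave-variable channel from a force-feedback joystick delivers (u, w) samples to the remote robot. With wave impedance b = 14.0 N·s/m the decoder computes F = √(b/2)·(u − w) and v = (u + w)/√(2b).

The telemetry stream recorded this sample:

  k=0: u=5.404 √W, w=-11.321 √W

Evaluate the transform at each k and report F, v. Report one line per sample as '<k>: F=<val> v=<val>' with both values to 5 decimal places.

0: F=44.25019 v=-1.11821

k=0: u−w=16.72500, u+w=-5.91700; √(b/2)=2.64575, √(2b)=5.29150; F=2.64575×16.725=44.25019, v=-5.91700/5.29150=-1.11821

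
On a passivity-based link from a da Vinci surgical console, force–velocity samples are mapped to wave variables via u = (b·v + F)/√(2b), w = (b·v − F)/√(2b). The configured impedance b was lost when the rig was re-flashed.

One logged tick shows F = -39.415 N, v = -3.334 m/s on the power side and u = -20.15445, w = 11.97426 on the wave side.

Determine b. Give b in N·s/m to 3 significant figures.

u + w = -8.18019;  u + w = √(2b)·v, so √(2b) = -8.18019/(-3.334) = 2.45357.
b = (√(2b))²/2 = 6.01999/2 = 3.00999.
(Check via u − w = 2F/√(2b): u − w = -32.12871, 2F/√(2b) = -32.12874.)

b = 3.01 N·s/m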